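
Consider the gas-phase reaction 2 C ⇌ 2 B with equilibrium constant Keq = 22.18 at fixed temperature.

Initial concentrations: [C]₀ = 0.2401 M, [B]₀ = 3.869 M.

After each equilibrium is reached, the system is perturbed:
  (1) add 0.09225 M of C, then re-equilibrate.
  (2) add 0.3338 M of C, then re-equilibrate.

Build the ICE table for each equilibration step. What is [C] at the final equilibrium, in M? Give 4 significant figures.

[C]_eq = 0.7943 M

Q₀ = 259.7 vs Keq = 22.18 ⇒ Q>K, reverse
Step 1:
                   C          B
  Initial     0.2401      3.869
  Change      0.4796    -0.4796
  Equil       0.7197      3.389
  solve Keq expr → x = -0.2398; check Q = 22.18
Then add 0.09225 M of C.
Step 2:
                   C          B
  Initial     0.8119      3.389
  Change    -0.07609    0.07609
  Equil       0.7358      3.466
  solve Keq expr → x = 0.03805; check Q = 22.18
Then add 0.3338 M of C.
Step 3:
                   C          B
  Initial       1.07      3.466
  Change     -0.2753     0.2753
  Equil       0.7943      3.741
  solve Keq expr → x = 0.1377; check Q = 22.18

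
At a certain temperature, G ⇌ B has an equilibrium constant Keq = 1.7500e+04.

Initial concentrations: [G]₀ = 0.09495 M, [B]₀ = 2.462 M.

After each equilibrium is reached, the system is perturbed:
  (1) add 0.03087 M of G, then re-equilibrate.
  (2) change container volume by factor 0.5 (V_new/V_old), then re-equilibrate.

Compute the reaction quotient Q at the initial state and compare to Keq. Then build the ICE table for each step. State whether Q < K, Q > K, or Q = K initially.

Q₀ = 25.93; Q < K (proceeds forward)

Q₀ = 25.93 vs Keq = 1.7500e+04 ⇒ Q<K, forward
Step 1:
                   G          B
  Initial    0.09495      2.462
  Change     -0.0948     0.0948
  Equil   1.4610e-04      2.557
  solve Keq expr → x = 0.0948; check Q = 1.7500e+04
Then add 0.03087 M of G.
Step 2:
                   G          B
  Initial    0.03102      2.557
  Change    -0.03087    0.03087
  Equil   1.4787e-04      2.588
  solve Keq expr → x = 0.03087; check Q = 1.7500e+04
Then change container volume by factor 0.5 (V_new/V_old).
Step 3:
                   G          B
  Initial 2.9573e-04      5.175
  Change           0          0
  Equil   2.9573e-04      5.175
  solve Keq expr → x = 0; check Q = 1.7500e+04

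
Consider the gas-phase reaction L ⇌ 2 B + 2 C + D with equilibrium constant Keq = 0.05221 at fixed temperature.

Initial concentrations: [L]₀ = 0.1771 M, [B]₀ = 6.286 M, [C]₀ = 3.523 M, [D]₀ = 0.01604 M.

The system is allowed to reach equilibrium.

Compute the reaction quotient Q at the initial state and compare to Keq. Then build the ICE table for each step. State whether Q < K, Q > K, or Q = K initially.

Q₀ = 44.42 vs Keq = 0.05221 ⇒ Q>K, reverse
Step 1:
                  L         B         C         D
  Initial    0.1771     6.286     3.523   0.01604
  Change    0.01602  -0.03204  -0.03204  -0.01602
  Equil      0.1931     6.254     3.491 2.1153e-05
  solve Keq expr → x = -0.01602; check Q = 0.05221

Q₀ = 44.42; Q > K (proceeds reverse)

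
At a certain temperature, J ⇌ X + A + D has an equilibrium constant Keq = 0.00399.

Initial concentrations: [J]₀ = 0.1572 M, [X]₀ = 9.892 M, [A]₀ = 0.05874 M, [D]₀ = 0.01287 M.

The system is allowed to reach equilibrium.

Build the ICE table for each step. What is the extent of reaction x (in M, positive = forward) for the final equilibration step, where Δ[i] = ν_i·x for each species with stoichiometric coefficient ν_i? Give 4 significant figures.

Q₀ = 0.04757 vs Keq = 0.00399 ⇒ Q>K, reverse
Step 1:
                  J         X         A         D
  Initial    0.1572     9.892   0.05874   0.01287
  Change    0.01143  -0.01143  -0.01143  -0.01143
  Equil      0.1686     9.881   0.04731  0.001439
  solve Keq expr → x = -0.01143; check Q = 0.00399

x = -0.01143 M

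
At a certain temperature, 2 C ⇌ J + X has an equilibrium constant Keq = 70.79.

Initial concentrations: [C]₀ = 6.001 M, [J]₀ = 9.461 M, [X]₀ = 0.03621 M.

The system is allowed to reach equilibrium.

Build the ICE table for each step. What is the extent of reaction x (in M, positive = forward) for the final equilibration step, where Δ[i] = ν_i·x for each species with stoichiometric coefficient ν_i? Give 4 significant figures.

Q₀ = 0.009513 vs Keq = 70.79 ⇒ Q<K, forward
Step 1:
                    C           J           X
  Initial       6.001       9.461     0.03621
  Change       -5.321       2.661       2.661
  Equil        0.6796       12.12       2.697
  solve Keq expr → x = 2.661; check Q = 70.79

x = 2.661 M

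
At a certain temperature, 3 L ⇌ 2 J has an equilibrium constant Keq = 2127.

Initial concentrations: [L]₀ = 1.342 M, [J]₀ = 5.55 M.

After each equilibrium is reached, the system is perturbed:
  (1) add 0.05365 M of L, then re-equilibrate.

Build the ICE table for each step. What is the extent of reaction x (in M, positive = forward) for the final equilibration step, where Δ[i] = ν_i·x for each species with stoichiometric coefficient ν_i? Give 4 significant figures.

Q₀ = 12.74 vs Keq = 2127 ⇒ Q<K, forward
Step 1:
                   L          J
  init         1.342       5.55
  Δ           -1.078     0.7184
  eq          0.2644      6.268
  solve Keq expr → x = 0.3592; check Q = 2127
Then add 0.05365 M of L.
Step 2:
                   L          J
  init         0.318      6.268
  Δ         -0.05266    0.03511
  eq          0.2653      6.304
  solve Keq expr → x = 0.01755; check Q = 2127

x = 0.01755 M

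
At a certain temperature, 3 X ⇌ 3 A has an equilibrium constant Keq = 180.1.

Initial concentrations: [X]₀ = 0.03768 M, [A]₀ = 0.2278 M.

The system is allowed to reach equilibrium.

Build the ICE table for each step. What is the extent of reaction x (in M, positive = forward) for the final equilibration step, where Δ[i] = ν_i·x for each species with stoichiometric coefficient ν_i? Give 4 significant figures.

Q₀ = 221 vs Keq = 180.1 ⇒ Q>K, reverse
Step 1:
                   X          A
  init       0.03768     0.2278
  Δ         0.002258  -0.002258
  eq         0.03994     0.2255
  solve Keq expr → x = -7.5275e-04; check Q = 180.1

x = -7.5275e-04 M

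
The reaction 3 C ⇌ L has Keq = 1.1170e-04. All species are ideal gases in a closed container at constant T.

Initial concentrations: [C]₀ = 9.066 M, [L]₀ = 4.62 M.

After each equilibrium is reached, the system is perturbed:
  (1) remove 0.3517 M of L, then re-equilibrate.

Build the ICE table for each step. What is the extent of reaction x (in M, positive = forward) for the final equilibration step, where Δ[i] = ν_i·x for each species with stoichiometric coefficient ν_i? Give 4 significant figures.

x = 0.2523 M

Q₀ = 0.0062 vs Keq = 1.1170e-04 ⇒ Q>K, reverse
Step 1:
                  C         L
  Initial     9.066      4.62
  Change      11.11    -3.703
  Equil       20.17    0.9172
  solve Keq expr → x = -3.703; check Q = 1.1170e-04
Then remove 0.3517 M of L.
Step 2:
                  C         L
  Initial     20.17    0.5655
  Change    -0.7569    0.2523
  Equil       19.42    0.8178
  solve Keq expr → x = 0.2523; check Q = 1.1170e-04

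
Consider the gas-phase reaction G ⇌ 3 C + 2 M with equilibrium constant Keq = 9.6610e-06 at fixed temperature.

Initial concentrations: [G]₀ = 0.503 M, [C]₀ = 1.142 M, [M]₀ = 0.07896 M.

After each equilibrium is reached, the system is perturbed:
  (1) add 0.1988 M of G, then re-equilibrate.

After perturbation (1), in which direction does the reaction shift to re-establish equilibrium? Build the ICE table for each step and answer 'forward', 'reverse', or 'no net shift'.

Direction: forward

Q₀ = 0.01846 vs Keq = 9.6610e-06 ⇒ Q>K, reverse
Step 1:
                   G          C          M
  I            0.503      1.142    0.07896
  C          0.03838    -0.1151   -0.07676
  E           0.5414      1.027   0.002198
  solve Keq expr → x = -0.03838; check Q = 9.6610e-06
Then add 0.1988 M of G.
Step 2:
                   G          C          M
  I           0.7402      1.027   0.002198
  C       -1.8482e-04 5.5447e-04 3.6964e-04
  E             0.74      1.027   0.002567
  solve Keq expr → x = 1.8482e-04; check Q = 9.6610e-06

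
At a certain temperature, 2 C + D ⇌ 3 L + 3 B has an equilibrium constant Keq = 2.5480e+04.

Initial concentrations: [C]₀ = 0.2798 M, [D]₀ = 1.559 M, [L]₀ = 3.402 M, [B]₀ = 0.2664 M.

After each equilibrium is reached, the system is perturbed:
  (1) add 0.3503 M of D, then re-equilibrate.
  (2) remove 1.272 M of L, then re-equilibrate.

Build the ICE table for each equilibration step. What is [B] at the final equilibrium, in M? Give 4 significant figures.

[B]_eq = 0.6705 M

Q₀ = 6.099 vs Keq = 2.5480e+04 ⇒ Q<K, forward
Step 1:
                   C          D          L          B
  Initial     0.2798      1.559      3.402     0.2664
  Change     -0.2593    -0.1296     0.3889     0.3889
  Equil      0.02052      1.429      3.791     0.6553
  solve Keq expr → x = 0.1296; check Q = 2.5480e+04
Then add 0.3503 M of D.
Step 2:
                   C          D          L          B
  Initial    0.02052       1.78      3.791     0.6553
  Change   -0.001978 -9.8898e-04   0.002967   0.002967
  Equil      0.01854      1.779      3.794     0.6583
  solve Keq expr → x = 9.8898e-04; check Q = 2.5480e+04
Then remove 1.272 M of L.
Step 3:
                   C          D          L          B
  Initial    0.01854      1.779      2.522     0.6583
  Change   -0.008125  -0.004062    0.01219    0.01219
  Equil      0.01041      1.775      2.534     0.6705
  solve Keq expr → x = 0.004062; check Q = 2.5480e+04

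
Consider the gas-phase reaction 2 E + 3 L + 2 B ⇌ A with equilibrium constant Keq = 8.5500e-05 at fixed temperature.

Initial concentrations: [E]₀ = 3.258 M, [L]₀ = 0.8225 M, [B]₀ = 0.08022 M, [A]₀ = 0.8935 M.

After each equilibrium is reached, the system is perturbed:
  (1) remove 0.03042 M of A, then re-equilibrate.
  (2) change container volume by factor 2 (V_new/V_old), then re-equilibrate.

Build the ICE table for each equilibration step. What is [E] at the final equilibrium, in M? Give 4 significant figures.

Q₀ = 23.51 vs Keq = 8.5500e-05 ⇒ Q>K, reverse
Step 1:
                    E           L           B           A
  init          3.258      0.8225     0.08022      0.8935
  Δ             1.504       2.255       1.504     -0.7518
  eq            4.762       3.078       1.584      0.1417
  solve Keq expr → x = -0.7518; check Q = 8.5500e-05
Then remove 0.03042 M of A.
Step 2:
                    E           L           B           A
  init          4.762       3.078       1.584      0.1113
  Δ          -0.03282    -0.04923    -0.03282     0.01641
  eq            4.729       3.029       1.551      0.1277
  solve Keq expr → x = 0.01641; check Q = 8.5500e-05
Then change container volume by factor 2 (V_new/V_old).
Step 3:
                    E           L           B           A
  init          2.364       1.514      0.7755     0.06387
  Δ            0.1235      0.1853      0.1235    -0.06177
  eq            2.488         1.7       0.899      0.0021
  solve Keq expr → x = -0.06177; check Q = 8.5500e-05

[E]_eq = 2.488 M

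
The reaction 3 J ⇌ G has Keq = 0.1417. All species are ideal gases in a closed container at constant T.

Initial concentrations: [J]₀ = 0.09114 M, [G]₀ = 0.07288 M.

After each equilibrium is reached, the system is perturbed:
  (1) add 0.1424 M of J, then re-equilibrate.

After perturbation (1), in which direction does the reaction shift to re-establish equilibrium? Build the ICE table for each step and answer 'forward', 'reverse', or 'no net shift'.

Q₀ = 96.27 vs Keq = 0.1417 ⇒ Q>K, reverse
Step 1:
                  J         G
  Initial   0.09114   0.07288
  Change     0.2073  -0.06911
  Equil      0.2985  0.003768
  solve Keq expr → x = -0.06911; check Q = 0.1417
Then add 0.1424 M of J.
Step 2:
                  J         G
  Initial    0.4409  0.003768
  Change   -0.02032  0.006772
  Equil      0.4206   0.01054
  solve Keq expr → x = 0.006772; check Q = 0.1417

Direction: forward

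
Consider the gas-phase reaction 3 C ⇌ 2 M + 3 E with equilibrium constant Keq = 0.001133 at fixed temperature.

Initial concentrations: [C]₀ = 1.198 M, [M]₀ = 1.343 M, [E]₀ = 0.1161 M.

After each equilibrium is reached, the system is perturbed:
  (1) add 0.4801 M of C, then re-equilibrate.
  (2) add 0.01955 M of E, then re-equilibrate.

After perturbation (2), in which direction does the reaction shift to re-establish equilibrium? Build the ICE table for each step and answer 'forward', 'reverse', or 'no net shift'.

Direction: reverse

Q₀ = 0.001642 vs Keq = 0.001133 ⇒ Q>K, reverse
Step 1:
                   C          M          E
  I            1.198      1.343     0.1161
  C          0.01205  -0.008035   -0.01205
  E             1.21      1.335      0.104
  solve Keq expr → x = -0.004017; check Q = 0.001133
Then add 0.4801 M of C.
Step 2:
                   C          M          E
  I             1.69      1.335      0.104
  C         -0.03645     0.0243    0.03645
  E            1.654      1.359     0.1405
  solve Keq expr → x = 0.01215; check Q = 0.001133
Then add 0.01955 M of E.
Step 3:
                   C          M          E
  I            1.654      1.359       0.16
  C          0.01727   -0.01152   -0.01727
  E            1.671      1.348     0.1428
  solve Keq expr → x = -0.005758; check Q = 0.001133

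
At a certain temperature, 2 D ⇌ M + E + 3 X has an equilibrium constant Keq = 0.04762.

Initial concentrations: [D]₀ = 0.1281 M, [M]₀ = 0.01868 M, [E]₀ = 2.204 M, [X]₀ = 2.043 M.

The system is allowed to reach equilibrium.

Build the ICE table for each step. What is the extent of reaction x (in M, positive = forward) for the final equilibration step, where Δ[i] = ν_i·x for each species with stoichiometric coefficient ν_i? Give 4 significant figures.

x = -0.0186 M

Q₀ = 21.39 vs Keq = 0.04762 ⇒ Q>K, reverse
Step 1:
                   D          M          E          X
  Initial     0.1281    0.01868      2.204      2.043
  Change     0.03721    -0.0186    -0.0186   -0.05581
  Equil       0.1653 7.5881e-05      2.185      1.987
  solve Keq expr → x = -0.0186; check Q = 0.04762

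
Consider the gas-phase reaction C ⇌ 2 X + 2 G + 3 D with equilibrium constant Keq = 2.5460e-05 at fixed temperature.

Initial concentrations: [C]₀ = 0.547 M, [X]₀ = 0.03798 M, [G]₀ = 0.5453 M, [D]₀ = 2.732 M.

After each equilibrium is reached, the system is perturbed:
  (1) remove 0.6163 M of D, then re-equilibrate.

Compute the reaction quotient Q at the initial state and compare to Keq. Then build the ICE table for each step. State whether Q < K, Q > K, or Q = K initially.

Q₀ = 0.01599 vs Keq = 2.5460e-05 ⇒ Q>K, reverse
Step 1:
                    C           X           G           D
  init          0.547     0.03798      0.5453       2.732
  Δ           0.01814    -0.03628    -0.03628    -0.05442
  eq           0.5651    0.001701       0.509       2.678
  solve Keq expr → x = -0.01814; check Q = 2.5460e-05
Then remove 0.6163 M of D.
Step 2:
                    C           X           G           D
  init         0.5651    0.001701       0.509       2.061
  Δ       -4.0506e-04  8.1012e-04  8.1012e-04    0.001215
  eq           0.5647    0.002511      0.5098       2.062
  solve Keq expr → x = 4.0506e-04; check Q = 2.5460e-05

Q₀ = 0.01599; Q > K (proceeds reverse)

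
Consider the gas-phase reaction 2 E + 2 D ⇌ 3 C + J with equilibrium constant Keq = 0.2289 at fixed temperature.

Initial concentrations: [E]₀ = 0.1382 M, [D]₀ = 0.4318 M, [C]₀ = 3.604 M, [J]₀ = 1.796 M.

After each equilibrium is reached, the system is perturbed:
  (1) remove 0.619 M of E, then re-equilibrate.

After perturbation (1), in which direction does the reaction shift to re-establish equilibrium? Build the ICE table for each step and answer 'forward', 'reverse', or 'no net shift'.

Direction: reverse

Q₀ = 2.3609e+04 vs Keq = 0.2289 ⇒ Q>K, reverse
Step 1:
                  E         D         C         J
  I          0.1382    0.4318     3.604     1.796
  C            1.52      1.52    -2.281   -0.7602
  E           1.659     1.952     1.323     1.036
  solve Keq expr → x = -0.7602; check Q = 0.2289
Then remove 0.619 M of E.
Step 2:
                  E         D         C         J
  I            1.04     1.952     1.323     1.036
  C          0.1337    0.1337   -0.2006  -0.06685
  E           1.173     2.086     1.123    0.9689
  solve Keq expr → x = -0.06685; check Q = 0.2289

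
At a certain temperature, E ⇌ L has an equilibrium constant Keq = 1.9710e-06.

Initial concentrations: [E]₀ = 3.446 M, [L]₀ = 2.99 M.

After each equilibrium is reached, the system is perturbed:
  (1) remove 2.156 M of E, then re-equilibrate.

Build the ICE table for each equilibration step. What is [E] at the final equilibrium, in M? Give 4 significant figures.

[E]_eq = 4.28 M

Q₀ = 0.8677 vs Keq = 1.9710e-06 ⇒ Q>K, reverse
Step 1:
                    E           L
  I             3.446        2.99
  C              2.99       -2.99
  E             6.436  1.2685e-05
  solve Keq expr → x = -2.99; check Q = 1.9710e-06
Then remove 2.156 M of E.
Step 2:
                    E           L
  I              4.28  1.2685e-05
  C        4.2495e-06 -4.2495e-06
  E              4.28  8.4359e-06
  solve Keq expr → x = -4.2495e-06; check Q = 1.9710e-06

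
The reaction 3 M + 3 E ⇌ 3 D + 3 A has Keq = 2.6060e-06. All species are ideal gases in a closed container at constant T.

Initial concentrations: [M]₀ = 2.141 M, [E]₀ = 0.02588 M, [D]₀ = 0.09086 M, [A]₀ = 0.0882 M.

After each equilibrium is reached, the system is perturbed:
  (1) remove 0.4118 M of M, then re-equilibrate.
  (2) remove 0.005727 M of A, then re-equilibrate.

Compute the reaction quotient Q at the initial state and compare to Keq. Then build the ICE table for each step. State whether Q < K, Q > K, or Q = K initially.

Q₀ = 0.003025; Q > K (proceeds reverse)

Q₀ = 0.003025 vs Keq = 2.6060e-06 ⇒ Q>K, reverse
Step 1:
                  M         E         D         A
  init        2.141   0.02588   0.09086    0.0882
  Δ         0.04376   0.04376  -0.04376  -0.04376
  eq          2.185   0.06964    0.0471   0.04444
  solve Keq expr → x = -0.01459; check Q = 2.6060e-06
Then remove 0.4118 M of M.
Step 2:
                  M         E         D         A
  init        1.773   0.06964    0.0471   0.04444
  Δ        0.003477  0.003477 -0.003477 -0.003477
  eq          1.776   0.07311   0.04363   0.04097
  solve Keq expr → x = -0.001159; check Q = 2.6060e-06
Then remove 0.005727 M of A.
Step 3:
                  M         E         D         A
  init        1.776   0.07311   0.04363   0.03524
  Δ       -0.002343 -0.002343  0.002343  0.002343
  eq          1.774   0.07077   0.04597   0.03758
  solve Keq expr → x = 7.8106e-04; check Q = 2.6060e-06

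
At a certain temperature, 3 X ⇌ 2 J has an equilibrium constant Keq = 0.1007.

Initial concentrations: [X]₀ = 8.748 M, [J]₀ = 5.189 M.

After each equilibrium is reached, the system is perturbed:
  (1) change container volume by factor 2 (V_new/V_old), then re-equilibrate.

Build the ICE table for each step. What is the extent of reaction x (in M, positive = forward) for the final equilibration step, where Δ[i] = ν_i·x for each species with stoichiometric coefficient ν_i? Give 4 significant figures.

Q₀ = 0.04022 vs Keq = 0.1007 ⇒ Q<K, forward
Step 1:
                  X         J
  Initial     8.748     5.189
  Change     -1.502     1.001
  Equil       7.246      6.19
  solve Keq expr → x = 0.5005; check Q = 0.1007
Then change container volume by factor 2 (V_new/V_old).
Step 2:
                  X         J
  Initial     3.623     3.095
  Change     0.5641    -0.376
  Equil       4.187     2.719
  solve Keq expr → x = -0.188; check Q = 0.1007

x = -0.188 M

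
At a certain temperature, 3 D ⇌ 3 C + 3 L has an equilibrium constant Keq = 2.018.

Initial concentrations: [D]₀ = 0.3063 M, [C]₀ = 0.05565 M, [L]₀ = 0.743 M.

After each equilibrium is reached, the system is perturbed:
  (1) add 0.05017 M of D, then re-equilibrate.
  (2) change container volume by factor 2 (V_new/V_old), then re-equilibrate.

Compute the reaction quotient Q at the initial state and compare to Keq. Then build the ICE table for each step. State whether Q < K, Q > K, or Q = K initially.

Q₀ = 0.00246; Q < K (proceeds forward)

Q₀ = 0.00246 vs Keq = 2.018 ⇒ Q<K, forward
Step 1:
                   D          C          L
  init        0.3063    0.05565      0.743
  Δ          -0.1559     0.1559     0.1559
  eq          0.1504     0.2115     0.8989
  solve Keq expr → x = 0.05195; check Q = 2.018
Then add 0.05017 M of D.
Step 2:
                   D          C          L
  init        0.2006     0.2115     0.8989
  Δ         -0.02641    0.02641    0.02641
  eq          0.1742     0.2379     0.9253
  solve Keq expr → x = 0.008804; check Q = 2.018
Then change container volume by factor 2 (V_new/V_old).
Step 3:
                   D          C          L
  init        0.0871      0.119     0.4626
  Δ         -0.02936    0.02936    0.02936
  eq         0.05774     0.1483      0.492
  solve Keq expr → x = 0.009786; check Q = 2.018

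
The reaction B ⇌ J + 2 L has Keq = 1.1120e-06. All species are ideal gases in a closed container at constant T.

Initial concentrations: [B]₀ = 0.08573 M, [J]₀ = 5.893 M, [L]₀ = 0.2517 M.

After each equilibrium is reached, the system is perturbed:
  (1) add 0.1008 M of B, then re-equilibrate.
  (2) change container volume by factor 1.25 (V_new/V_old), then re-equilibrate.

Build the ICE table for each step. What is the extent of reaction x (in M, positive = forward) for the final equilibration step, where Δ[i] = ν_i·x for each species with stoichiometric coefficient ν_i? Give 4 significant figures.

Q₀ = 4.355 vs Keq = 1.1120e-06 ⇒ Q>K, reverse
Step 1:
                    B           J           L
  I           0.08573       5.893      0.2517
  C            0.1257     -0.1257     -0.2515
  E            0.2115       5.767  2.0193e-04
  solve Keq expr → x = -0.1257; check Q = 1.1120e-06
Then add 0.1008 M of B.
Step 2:
                    B           J           L
  I            0.3123       5.767  2.0193e-04
  C       -2.1720e-05  2.1720e-05  4.3441e-05
  E            0.3123       5.767  2.4537e-04
  solve Keq expr → x = 2.1720e-05; check Q = 1.1120e-06
Then change container volume by factor 1.25 (V_new/V_old).
Step 3:
                    B           J           L
  I            0.2498       4.614  1.9630e-04
  C       -2.4531e-05  2.4531e-05  4.9062e-05
  E            0.2498       4.614  2.4536e-04
  solve Keq expr → x = 2.4531e-05; check Q = 1.1120e-06

x = 2.4531e-05 M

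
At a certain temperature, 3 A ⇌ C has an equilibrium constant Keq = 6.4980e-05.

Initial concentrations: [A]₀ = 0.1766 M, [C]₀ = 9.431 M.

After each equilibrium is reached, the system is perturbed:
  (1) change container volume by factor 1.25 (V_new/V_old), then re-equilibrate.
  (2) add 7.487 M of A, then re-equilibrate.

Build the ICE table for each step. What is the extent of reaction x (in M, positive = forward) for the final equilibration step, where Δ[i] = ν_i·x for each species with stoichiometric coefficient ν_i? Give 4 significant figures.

Q₀ = 1712 vs Keq = 6.4980e-05 ⇒ Q>K, reverse
Step 1:
                  A         C
  Initial    0.1766     9.431
  Change      25.13    -8.378
  Equil       25.31     1.053
  solve Keq expr → x = -8.378; check Q = 6.4980e-05
Then change container volume by factor 1.25 (V_new/V_old).
Step 2:
                  A         C
  Initial     20.25    0.8428
  Change      0.729    -0.243
  Equil       20.98    0.5998
  solve Keq expr → x = -0.243; check Q = 6.4980e-05
Then add 7.487 M of A.
Step 3:
                  A         C
  Initial     28.46    0.5998
  Change     -1.868    0.6226
  Equil        26.6     1.222
  solve Keq expr → x = 0.6226; check Q = 6.4980e-05

x = 0.6226 M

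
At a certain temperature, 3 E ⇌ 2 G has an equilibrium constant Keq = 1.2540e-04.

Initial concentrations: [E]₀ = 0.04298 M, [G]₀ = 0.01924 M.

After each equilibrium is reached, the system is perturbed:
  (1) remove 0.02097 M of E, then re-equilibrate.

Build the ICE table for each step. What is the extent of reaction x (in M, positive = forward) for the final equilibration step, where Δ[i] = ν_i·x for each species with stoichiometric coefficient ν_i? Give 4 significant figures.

x = -4.3212e-05 M

Q₀ = 4.662 vs Keq = 1.2540e-04 ⇒ Q>K, reverse
Step 1:
                    E           G
  Initial     0.04298     0.01924
  Change      0.02854    -0.01903
  Equil       0.07152  2.1418e-04
  solve Keq expr → x = -0.009513; check Q = 1.2540e-04
Then remove 0.02097 M of E.
Step 2:
                    E           G
  Initial     0.05055  2.1418e-04
  Change   1.2964e-04 -8.6423e-05
  Equil       0.05068  1.2776e-04
  solve Keq expr → x = -4.3212e-05; check Q = 1.2540e-04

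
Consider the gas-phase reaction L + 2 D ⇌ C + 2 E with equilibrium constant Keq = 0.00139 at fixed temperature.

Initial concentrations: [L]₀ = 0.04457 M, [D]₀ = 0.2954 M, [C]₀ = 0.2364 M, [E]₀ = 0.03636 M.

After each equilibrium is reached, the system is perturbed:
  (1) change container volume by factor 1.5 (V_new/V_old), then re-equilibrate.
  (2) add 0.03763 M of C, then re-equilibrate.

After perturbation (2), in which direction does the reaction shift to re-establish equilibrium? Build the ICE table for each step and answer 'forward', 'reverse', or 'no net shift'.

Direction: reverse

Q₀ = 0.08036 vs Keq = 0.00139 ⇒ Q>K, reverse
Step 1:
                  L         D         C         E
  Initial   0.04457    0.2954    0.2364   0.03636
  Change    0.01503   0.03006  -0.01503  -0.03006
  Equil      0.0596    0.3255    0.2214  0.006296
  solve Keq expr → x = -0.01503; check Q = 0.00139
Then change container volume by factor 1.5 (V_new/V_old).
Step 2:
                  L         D         C         E
  Initial   0.03973     0.217    0.1476  0.004198
  Change          0         0         0         0
  Equil     0.03973     0.217    0.1476  0.004198
  solve Keq expr → x = 0; check Q = 0.00139
Then add 0.03763 M of C.
Step 3:
                  L         D         C         E
  Initial   0.03973     0.217    0.1852  0.004198
  Change  2.1540e-04 4.3081e-04 -2.1540e-04 -4.3081e-04
  Equil     0.03995    0.2174     0.185  0.003767
  solve Keq expr → x = -2.1540e-04; check Q = 0.00139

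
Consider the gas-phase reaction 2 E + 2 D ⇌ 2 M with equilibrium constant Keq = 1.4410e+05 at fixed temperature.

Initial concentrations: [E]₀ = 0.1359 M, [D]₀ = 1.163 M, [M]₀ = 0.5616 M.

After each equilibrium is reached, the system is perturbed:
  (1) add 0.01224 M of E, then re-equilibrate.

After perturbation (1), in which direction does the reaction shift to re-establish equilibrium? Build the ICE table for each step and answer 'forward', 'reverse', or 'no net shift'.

Direction: forward

Q₀ = 12.63 vs Keq = 1.4410e+05 ⇒ Q<K, forward
Step 1:
                   E          D          M
  I           0.1359      1.163     0.5616
  C          -0.1341    -0.1341     0.1341
  E         0.001781      1.029     0.6957
  solve Keq expr → x = 0.06706; check Q = 1.4410e+05
Then add 0.01224 M of E.
Step 2:
                   E          D          M
  I          0.01402      1.029     0.6957
  C         -0.01219   -0.01219    0.01219
  E         0.001834      1.017     0.7079
  solve Keq expr → x = 0.006094; check Q = 1.4410e+05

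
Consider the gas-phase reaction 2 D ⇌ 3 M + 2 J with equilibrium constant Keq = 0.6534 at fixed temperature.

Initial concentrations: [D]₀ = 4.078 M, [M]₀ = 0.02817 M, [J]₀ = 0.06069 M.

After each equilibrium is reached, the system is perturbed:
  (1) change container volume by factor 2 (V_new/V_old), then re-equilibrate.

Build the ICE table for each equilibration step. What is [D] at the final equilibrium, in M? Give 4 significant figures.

Q₀ = 4.9511e-09 vs Keq = 0.6534 ⇒ Q<K, forward
Step 1:
                  D         M         J
  init        4.078   0.02817   0.06069
  Δ          -1.082     1.622     1.082
  eq          2.996     1.651     1.142
  solve Keq expr → x = 0.5408; check Q = 0.6534
Then change container volume by factor 2 (V_new/V_old).
Step 2:
                  D         M         J
  init        1.498    0.8253    0.5711
  Δ         -0.2327    0.3491    0.2327
  eq          1.266     1.174    0.8038
  solve Keq expr → x = 0.1164; check Q = 0.6534

[D]_eq = 1.266 M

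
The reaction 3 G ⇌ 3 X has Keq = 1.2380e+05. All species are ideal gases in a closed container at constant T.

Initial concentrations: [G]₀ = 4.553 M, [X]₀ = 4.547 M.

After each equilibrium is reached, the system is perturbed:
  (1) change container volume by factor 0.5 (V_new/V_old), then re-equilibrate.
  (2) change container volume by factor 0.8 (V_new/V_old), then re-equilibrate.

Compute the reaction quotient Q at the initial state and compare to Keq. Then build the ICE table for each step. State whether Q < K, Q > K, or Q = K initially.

Q₀ = 0.9961; Q < K (proceeds forward)

Q₀ = 0.9961 vs Keq = 1.2380e+05 ⇒ Q<K, forward
Step 1:
                   G          X
  init         4.553      4.547
  Δ           -4.374      4.374
  eq           0.179      8.921
  solve Keq expr → x = 1.458; check Q = 1.2380e+05
Then change container volume by factor 0.5 (V_new/V_old).
Step 2:
                   G          X
  init         0.358      17.84
  Δ                0          0
  eq           0.358      17.84
  solve Keq expr → x = 0; check Q = 1.2380e+05
Then change container volume by factor 0.8 (V_new/V_old).
Step 3:
                   G          X
  init        0.4475       22.3
  Δ                0          0
  eq          0.4475       22.3
  solve Keq expr → x = 0; check Q = 1.2380e+05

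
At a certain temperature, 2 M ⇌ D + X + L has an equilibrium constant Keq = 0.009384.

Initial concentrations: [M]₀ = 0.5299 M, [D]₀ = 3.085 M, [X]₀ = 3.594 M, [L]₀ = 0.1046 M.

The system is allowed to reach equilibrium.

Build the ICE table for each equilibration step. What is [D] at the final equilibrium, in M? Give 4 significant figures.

Q₀ = 4.13 vs Keq = 0.009384 ⇒ Q>K, reverse
Step 1:
                    M           D           X           L
  init         0.5299       3.085       3.594      0.1046
  Δ            0.2082     -0.1041     -0.1041     -0.1041
  eq           0.7381       2.981        3.49  4.9145e-04
  solve Keq expr → x = -0.1041; check Q = 0.009384

[D]_eq = 2.981 M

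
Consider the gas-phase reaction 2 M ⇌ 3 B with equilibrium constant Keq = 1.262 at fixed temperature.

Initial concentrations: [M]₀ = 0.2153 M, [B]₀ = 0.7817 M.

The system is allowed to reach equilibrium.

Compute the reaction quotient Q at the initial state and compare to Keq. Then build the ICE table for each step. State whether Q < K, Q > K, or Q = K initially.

Q₀ = 10.3; Q > K (proceeds reverse)

Q₀ = 10.3 vs Keq = 1.262 ⇒ Q>K, reverse
Step 1:
                    M           B
  init         0.2153      0.7817
  Δ            0.1518     -0.2277
  eq           0.3671       0.554
  solve Keq expr → x = -0.07589; check Q = 1.262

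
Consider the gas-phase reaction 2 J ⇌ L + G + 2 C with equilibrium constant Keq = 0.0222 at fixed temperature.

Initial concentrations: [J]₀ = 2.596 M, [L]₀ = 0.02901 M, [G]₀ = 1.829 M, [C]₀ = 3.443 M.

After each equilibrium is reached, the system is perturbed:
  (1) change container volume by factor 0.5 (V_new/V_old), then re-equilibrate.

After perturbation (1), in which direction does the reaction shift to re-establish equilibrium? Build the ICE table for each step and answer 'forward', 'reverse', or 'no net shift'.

Direction: reverse

Q₀ = 0.09333 vs Keq = 0.0222 ⇒ Q>K, reverse
Step 1:
                    J           L           G           C
  init          2.596     0.02901       1.829       3.443
  Δ           0.04322    -0.02161    -0.02161    -0.04322
  eq            2.639    0.007402       1.807         3.4
  solve Keq expr → x = -0.02161; check Q = 0.0222
Then change container volume by factor 0.5 (V_new/V_old).
Step 2:
                    J           L           G           C
  init          5.278      0.0148       3.615         6.8
  Δ           0.02207    -0.01104    -0.01104    -0.02207
  eq            5.301    0.003768       3.604       6.777
  solve Keq expr → x = -0.01104; check Q = 0.0222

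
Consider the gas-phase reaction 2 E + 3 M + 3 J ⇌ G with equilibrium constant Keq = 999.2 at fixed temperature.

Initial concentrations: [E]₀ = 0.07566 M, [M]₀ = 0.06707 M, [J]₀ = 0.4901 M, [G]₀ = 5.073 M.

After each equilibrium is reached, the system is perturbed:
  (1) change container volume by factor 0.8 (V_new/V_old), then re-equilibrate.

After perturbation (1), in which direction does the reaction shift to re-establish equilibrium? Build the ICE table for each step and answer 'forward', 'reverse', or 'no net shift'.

Direction: forward

Q₀ = 2.4951e+07 vs Keq = 999.2 ⇒ Q>K, reverse
Step 1:
                   E          M          J          G
  I          0.07566    0.06707     0.4901      5.073
  C           0.2417     0.3626     0.3626    -0.1209
  E           0.3174     0.4297     0.8527      4.952
  solve Keq expr → x = -0.1209; check Q = 999.2
Then change container volume by factor 0.8 (V_new/V_old).
Step 2:
                   E          M          J          G
  I           0.3968     0.5371      1.066       6.19
  C         -0.07947    -0.1192    -0.1192    0.03973
  E           0.3173     0.4179     0.9467       6.23
  solve Keq expr → x = 0.03973; check Q = 999.2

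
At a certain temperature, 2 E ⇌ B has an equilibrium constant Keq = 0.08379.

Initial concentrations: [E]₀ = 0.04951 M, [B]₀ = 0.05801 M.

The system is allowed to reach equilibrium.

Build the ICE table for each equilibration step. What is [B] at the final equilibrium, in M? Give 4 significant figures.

Q₀ = 23.67 vs Keq = 0.08379 ⇒ Q>K, reverse
Step 1:
                  E         B
  init      0.04951   0.05801
  Δ          0.1117  -0.05583
  eq         0.1612  0.002177
  solve Keq expr → x = -0.05583; check Q = 0.08379

[B]_eq = 0.002177 M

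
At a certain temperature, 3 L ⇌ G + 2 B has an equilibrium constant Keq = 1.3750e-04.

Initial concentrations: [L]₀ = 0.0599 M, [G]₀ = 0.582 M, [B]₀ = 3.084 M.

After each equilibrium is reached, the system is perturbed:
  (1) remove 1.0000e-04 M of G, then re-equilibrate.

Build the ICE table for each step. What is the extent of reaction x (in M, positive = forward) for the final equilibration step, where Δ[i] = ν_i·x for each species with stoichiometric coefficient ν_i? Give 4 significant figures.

x = 9.9845e-05 M

Q₀ = 2.5756e+04 vs Keq = 1.3750e-04 ⇒ Q>K, reverse
Step 1:
                   L          G          B
  I           0.0599      0.582      3.084
  C            1.745    -0.5818     -1.164
  E            1.805 2.1934e-04       1.92
  solve Keq expr → x = -0.5818; check Q = 1.3750e-04
Then remove 1.0000e-04 M of G.
Step 2:
                   L          G          B
  I            1.805 1.1934e-04       1.92
  C       -2.9954e-04 9.9845e-05 1.9969e-04
  E            1.805 2.1918e-04      1.921
  solve Keq expr → x = 9.9845e-05; check Q = 1.3750e-04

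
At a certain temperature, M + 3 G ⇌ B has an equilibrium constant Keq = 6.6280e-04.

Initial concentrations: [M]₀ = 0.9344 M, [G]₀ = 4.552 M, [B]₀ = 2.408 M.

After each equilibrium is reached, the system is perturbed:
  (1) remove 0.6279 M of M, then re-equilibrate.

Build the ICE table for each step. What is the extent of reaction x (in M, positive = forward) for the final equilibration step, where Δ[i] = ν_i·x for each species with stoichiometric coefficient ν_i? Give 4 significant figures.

x = -0.1201 M

Q₀ = 0.02732 vs Keq = 6.6280e-04 ⇒ Q>K, reverse
Step 1:
                    M           G           B
  init         0.9344       4.552       2.408
  Δ             1.388       4.165      -1.388
  eq            2.323       8.717        1.02
  solve Keq expr → x = -1.388; check Q = 6.6280e-04
Then remove 0.6279 M of M.
Step 2:
                    M           G           B
  init          1.695       8.717        1.02
  Δ            0.1201      0.3602     -0.1201
  eq            1.815       9.077      0.8996
  solve Keq expr → x = -0.1201; check Q = 6.6280e-04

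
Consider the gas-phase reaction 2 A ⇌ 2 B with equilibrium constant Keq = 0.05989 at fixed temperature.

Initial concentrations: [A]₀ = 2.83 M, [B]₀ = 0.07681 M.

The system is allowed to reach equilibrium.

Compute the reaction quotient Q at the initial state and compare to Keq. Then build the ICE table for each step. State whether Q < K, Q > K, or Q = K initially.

Q₀ = 7.3665e-04; Q < K (proceeds forward)

Q₀ = 7.3665e-04 vs Keq = 0.05989 ⇒ Q<K, forward
Step 1:
                   A          B
  init          2.83    0.07681
  Δ          -0.4947     0.4947
  eq           2.335     0.5715
  solve Keq expr → x = 0.2473; check Q = 0.05989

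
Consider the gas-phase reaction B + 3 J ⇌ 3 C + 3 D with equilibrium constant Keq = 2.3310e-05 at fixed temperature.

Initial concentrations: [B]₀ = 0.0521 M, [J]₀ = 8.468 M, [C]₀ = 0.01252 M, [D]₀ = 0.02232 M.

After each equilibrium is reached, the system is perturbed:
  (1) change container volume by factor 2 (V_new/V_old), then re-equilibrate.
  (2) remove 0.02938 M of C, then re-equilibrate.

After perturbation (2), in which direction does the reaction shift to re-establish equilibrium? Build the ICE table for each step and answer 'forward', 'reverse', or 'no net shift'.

Direction: forward

Q₀ = 6.8979e-13 vs Keq = 2.3310e-05 ⇒ Q<K, forward
Step 1:
                   B          J          C          D
  I           0.0521      8.468    0.01252    0.02232
  C         -0.05039    -0.1512     0.1512     0.1512
  E         0.001708      8.317     0.1637     0.1735
  solve Keq expr → x = 0.05039; check Q = 2.3310e-05
Then change container volume by factor 2 (V_new/V_old).
Step 2:
                   B          J          C          D
  I       8.5413e-04      4.158    0.08185    0.08675
  C       -6.1084e-04  -0.001833   0.001833   0.001833
  E       2.4329e-04      4.157    0.08368    0.08858
  solve Keq expr → x = 6.1084e-04; check Q = 2.3310e-05
Then remove 0.02938 M of C.
Step 3:
                   B          J          C          D
  I       2.4329e-04      4.157     0.0543    0.08858
  C       -1.7364e-04 -5.2093e-04 5.2093e-04 5.2093e-04
  E       6.9647e-05      4.156    0.05482     0.0891
  solve Keq expr → x = 1.7364e-04; check Q = 2.3310e-05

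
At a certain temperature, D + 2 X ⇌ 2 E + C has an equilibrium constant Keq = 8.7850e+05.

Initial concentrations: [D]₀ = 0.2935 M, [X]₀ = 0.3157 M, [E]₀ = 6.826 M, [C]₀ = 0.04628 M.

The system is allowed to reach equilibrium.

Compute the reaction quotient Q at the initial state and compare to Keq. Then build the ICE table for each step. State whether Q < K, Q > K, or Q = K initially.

Q₀ = 73.72; Q < K (proceeds forward)

Q₀ = 73.72 vs Keq = 8.7850e+05 ⇒ Q<K, forward
Step 1:
                   D          X          E          C
  I           0.2935     0.3157      6.826    0.04628
  C          -0.1533    -0.3066     0.3066     0.1533
  E           0.1402    0.00908      7.133     0.1996
  solve Keq expr → x = 0.1533; check Q = 8.7850e+05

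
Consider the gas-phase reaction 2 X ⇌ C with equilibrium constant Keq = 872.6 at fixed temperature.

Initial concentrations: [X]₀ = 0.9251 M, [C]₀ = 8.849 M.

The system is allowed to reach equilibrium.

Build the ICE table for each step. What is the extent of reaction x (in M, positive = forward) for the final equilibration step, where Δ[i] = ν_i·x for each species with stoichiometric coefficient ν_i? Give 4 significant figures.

Q₀ = 10.34 vs Keq = 872.6 ⇒ Q<K, forward
Step 1:
                    X           C
  Initial      0.9251       8.849
  Change      -0.8221       0.411
  Equil         0.103        9.26
  solve Keq expr → x = 0.411; check Q = 872.6

x = 0.411 M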